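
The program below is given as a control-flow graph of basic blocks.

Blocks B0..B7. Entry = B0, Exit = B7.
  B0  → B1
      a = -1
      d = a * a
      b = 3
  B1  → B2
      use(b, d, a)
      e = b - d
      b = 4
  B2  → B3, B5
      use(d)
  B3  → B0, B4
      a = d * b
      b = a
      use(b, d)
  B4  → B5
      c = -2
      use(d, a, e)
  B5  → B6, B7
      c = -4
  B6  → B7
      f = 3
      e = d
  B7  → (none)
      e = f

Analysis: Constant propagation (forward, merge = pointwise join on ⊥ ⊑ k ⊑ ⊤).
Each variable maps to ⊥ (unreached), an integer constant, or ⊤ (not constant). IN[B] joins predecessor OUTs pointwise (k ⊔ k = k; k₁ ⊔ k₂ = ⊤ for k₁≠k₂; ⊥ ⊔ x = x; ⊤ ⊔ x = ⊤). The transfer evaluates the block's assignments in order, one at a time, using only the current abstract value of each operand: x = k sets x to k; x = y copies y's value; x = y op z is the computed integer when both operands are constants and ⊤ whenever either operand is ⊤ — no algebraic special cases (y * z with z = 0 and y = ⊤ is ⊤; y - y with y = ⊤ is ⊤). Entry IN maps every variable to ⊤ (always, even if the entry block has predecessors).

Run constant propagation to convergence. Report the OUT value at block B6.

Per-block solution:
  B0:  IN=(all ⊤)  OUT={a:-1, b:3, d:1; rest ⊤}
  B1:  IN={a:-1, b:3, d:1; rest ⊤}  OUT={a:-1, b:4, d:1, e:2; rest ⊤}
  B2:  IN={a:-1, b:4, d:1, e:2; rest ⊤}  OUT={a:-1, b:4, d:1, e:2; rest ⊤}
  B3:  IN={a:-1, b:4, d:1, e:2; rest ⊤}  OUT={a:4, b:4, d:1, e:2; rest ⊤}
  B4:  IN={a:4, b:4, d:1, e:2; rest ⊤}  OUT={a:4, b:4, c:-2, d:1, e:2; rest ⊤}
  B5:  IN={b:4, d:1, e:2; rest ⊤}  OUT={b:4, c:-4, d:1, e:2; rest ⊤}
  B6:  IN={b:4, c:-4, d:1, e:2; rest ⊤}  OUT={b:4, c:-4, d:1, e:1, f:3; rest ⊤}
  B7:  IN={b:4, c:-4, d:1; rest ⊤}  OUT={b:4, c:-4, d:1; rest ⊤}

Merge at B6: IN[B6] = OUT[B5] = {a: ⊤, b: 4, c: -4, d: 1, e: 2, f: ⊤}
Applying B6's transfer function to that IN value gives OUT[B6] (row B6 above).

Answer: {a: ⊤, b: 4, c: -4, d: 1, e: 1, f: 3}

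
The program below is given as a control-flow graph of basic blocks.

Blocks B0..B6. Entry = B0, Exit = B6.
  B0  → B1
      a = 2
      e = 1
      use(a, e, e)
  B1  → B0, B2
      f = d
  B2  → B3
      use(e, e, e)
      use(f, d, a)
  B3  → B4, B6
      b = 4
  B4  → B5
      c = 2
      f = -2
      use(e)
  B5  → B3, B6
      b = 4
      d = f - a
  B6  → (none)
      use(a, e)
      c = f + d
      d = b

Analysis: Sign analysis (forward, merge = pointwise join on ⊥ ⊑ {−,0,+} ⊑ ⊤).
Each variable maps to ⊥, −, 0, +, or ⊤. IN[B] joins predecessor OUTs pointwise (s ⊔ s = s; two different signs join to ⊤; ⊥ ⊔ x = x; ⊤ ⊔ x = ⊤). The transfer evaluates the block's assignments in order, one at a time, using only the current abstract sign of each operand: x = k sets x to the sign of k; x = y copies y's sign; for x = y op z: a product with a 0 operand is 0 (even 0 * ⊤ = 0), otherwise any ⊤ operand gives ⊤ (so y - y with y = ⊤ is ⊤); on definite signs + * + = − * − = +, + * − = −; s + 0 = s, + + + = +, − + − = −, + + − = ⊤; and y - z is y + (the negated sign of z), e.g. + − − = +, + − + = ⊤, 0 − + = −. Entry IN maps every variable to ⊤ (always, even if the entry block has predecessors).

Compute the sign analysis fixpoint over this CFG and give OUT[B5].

Answer: {a: +, b: +, c: +, d: -, e: +, f: -}

Trace:
Fixpoint table:
  B0:   IN=(all ⊤)   OUT={a:+, e:+; rest ⊤}
  B1:   IN={a:+, e:+; rest ⊤}   OUT={a:+, e:+; rest ⊤}
  B2:   IN={a:+, e:+; rest ⊤}   OUT={a:+, e:+; rest ⊤}
  B3:   IN={a:+, e:+; rest ⊤}   OUT={a:+, b:+, e:+; rest ⊤}
  B4:   IN={a:+, b:+, e:+; rest ⊤}   OUT={a:+, b:+, c:+, e:+, f:-; rest ⊤}
  B5:   IN={a:+, b:+, c:+, e:+, f:-; rest ⊤}   OUT={a:+, b:+, c:+, d:-, e:+, f:-; rest ⊤}
  B6:   IN={a:+, b:+, e:+; rest ⊤}   OUT={a:+, b:+, d:+, e:+; rest ⊤}

Merge at B5: IN[B5] = OUT[B4] = {a: +, b: +, c: +, d: ⊤, e: +, f: -}
Applying B5's transfer function to that IN value gives OUT[B5] (row B5 above).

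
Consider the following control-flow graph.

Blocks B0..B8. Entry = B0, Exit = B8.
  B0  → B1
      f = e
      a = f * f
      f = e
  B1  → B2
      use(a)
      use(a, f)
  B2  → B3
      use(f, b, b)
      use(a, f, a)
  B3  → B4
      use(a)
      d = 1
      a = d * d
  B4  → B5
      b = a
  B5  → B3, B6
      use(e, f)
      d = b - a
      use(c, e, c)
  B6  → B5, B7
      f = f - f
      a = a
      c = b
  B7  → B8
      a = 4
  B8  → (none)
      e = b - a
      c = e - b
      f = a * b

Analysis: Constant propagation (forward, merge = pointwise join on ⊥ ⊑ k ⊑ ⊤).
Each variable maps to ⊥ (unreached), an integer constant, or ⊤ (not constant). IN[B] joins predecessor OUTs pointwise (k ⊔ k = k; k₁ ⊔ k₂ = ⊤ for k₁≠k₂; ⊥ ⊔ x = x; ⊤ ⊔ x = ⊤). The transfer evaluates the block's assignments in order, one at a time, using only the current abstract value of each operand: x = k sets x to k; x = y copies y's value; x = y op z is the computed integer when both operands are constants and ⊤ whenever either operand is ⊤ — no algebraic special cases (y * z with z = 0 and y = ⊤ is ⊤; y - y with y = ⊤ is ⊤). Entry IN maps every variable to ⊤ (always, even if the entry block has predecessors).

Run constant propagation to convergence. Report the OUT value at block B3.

Per-block solution:
  B0:  IN=(all ⊤)  OUT=(all ⊤)
  B1:  IN=(all ⊤)  OUT=(all ⊤)
  B2:  IN=(all ⊤)  OUT=(all ⊤)
  B3:  IN=(all ⊤)  OUT={a:1, d:1; rest ⊤}
  B4:  IN={a:1, d:1; rest ⊤}  OUT={a:1, b:1, d:1; rest ⊤}
  B5:  IN={a:1, b:1; rest ⊤}  OUT={a:1, b:1, d:0; rest ⊤}
  B6:  IN={a:1, b:1, d:0; rest ⊤}  OUT={a:1, b:1, c:1, d:0; rest ⊤}
  B7:  IN={a:1, b:1, c:1, d:0; rest ⊤}  OUT={a:4, b:1, c:1, d:0; rest ⊤}
  B8:  IN={a:4, b:1, c:1, d:0; rest ⊤}  OUT={a:4, b:1, c:-4, d:0, e:-3, f:4; rest ⊤}

Merge at B3: IN[B3] = OUT[B2] ⊔ OUT[B5] = {a: ⊤, b: ⊤, c: ⊤, d: ⊤, e: ⊤, f: ⊤}
Applying B3's transfer function to that IN value gives OUT[B3] (row B3 above).

Answer: {a: 1, b: ⊤, c: ⊤, d: 1, e: ⊤, f: ⊤}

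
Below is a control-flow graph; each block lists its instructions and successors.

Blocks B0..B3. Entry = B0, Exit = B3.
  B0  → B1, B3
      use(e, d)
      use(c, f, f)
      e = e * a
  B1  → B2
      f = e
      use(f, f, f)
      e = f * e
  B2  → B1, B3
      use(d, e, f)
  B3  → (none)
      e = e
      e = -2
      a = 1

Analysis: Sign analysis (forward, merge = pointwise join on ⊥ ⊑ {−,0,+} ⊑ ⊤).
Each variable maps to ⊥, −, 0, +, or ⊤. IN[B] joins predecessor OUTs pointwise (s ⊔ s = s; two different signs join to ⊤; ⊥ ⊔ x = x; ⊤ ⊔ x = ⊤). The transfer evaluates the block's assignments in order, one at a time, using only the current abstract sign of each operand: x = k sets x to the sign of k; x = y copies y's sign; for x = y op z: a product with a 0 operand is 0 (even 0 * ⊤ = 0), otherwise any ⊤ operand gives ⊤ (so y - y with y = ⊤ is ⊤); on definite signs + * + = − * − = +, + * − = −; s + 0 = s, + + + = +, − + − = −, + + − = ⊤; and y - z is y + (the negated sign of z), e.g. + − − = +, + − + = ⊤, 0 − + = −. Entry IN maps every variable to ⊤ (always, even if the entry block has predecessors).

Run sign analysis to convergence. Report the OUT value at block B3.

Fixpoint table:
  B0:  IN=(all ⊤)  OUT=(all ⊤)
  B1:  IN=(all ⊤)  OUT=(all ⊤)
  B2:  IN=(all ⊤)  OUT=(all ⊤)
  B3:  IN=(all ⊤)  OUT={a:+, e:-; rest ⊤}

Merge at B3: IN[B3] = OUT[B0] ⊔ OUT[B2] = {a: ⊤, b: ⊤, c: ⊤, d: ⊤, e: ⊤, f: ⊤}
Applying B3's transfer function to that IN value gives OUT[B3] (row B3 above).

Answer: {a: +, b: ⊤, c: ⊤, d: ⊤, e: -, f: ⊤}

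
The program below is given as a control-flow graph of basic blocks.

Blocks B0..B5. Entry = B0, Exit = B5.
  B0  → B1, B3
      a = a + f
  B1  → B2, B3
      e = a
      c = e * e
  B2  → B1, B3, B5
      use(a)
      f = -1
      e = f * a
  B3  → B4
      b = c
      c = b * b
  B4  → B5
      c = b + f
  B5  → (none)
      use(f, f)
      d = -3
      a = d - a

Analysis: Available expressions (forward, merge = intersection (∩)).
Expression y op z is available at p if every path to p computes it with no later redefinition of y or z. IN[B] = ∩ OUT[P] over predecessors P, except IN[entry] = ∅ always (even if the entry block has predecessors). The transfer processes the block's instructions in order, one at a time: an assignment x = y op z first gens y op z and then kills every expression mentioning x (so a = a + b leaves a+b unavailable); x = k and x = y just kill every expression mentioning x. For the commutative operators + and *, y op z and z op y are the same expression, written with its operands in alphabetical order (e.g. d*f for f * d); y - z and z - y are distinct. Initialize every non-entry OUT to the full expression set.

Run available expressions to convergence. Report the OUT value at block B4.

Converged values:
  B0:   IN={}   OUT={}
  B1:   IN={}   OUT={e*e}
  B2:   IN={e*e}   OUT={a*f}
  B3:   IN={}   OUT={b*b}
  B4:   IN={b*b}   OUT={b*b, b+f}
  B5:   IN={}   OUT={}

Merge at B4: IN[B4] = OUT[B3] = {b*b}
Applying B4's transfer function to that IN value gives OUT[B4] (row B4 above).

Answer: {b*b, b+f}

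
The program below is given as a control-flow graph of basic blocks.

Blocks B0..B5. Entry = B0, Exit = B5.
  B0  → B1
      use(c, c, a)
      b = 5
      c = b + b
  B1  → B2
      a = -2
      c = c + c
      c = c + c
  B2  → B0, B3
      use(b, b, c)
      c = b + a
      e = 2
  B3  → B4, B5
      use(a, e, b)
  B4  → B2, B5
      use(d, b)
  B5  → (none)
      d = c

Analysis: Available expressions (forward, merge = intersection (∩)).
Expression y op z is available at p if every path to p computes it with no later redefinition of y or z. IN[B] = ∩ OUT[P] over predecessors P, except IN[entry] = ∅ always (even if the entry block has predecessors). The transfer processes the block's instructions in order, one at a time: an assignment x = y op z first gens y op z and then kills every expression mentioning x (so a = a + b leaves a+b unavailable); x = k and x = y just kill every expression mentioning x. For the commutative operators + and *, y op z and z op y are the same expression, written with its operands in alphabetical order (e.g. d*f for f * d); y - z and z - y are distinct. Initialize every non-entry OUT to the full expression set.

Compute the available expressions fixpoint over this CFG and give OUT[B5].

Converged values:
  B0:  IN={}  OUT={b+b}
  B1:  IN={b+b}  OUT={b+b}
  B2:  IN={b+b}  OUT={a+b, b+b}
  B3:  IN={a+b, b+b}  OUT={a+b, b+b}
  B4:  IN={a+b, b+b}  OUT={a+b, b+b}
  B5:  IN={a+b, b+b}  OUT={a+b, b+b}

Merge at B5: IN[B5] = OUT[B3] ∩ OUT[B4] = {a+b, b+b}
Applying B5's transfer function to that IN value gives OUT[B5] (row B5 above).

Answer: {a+b, b+b}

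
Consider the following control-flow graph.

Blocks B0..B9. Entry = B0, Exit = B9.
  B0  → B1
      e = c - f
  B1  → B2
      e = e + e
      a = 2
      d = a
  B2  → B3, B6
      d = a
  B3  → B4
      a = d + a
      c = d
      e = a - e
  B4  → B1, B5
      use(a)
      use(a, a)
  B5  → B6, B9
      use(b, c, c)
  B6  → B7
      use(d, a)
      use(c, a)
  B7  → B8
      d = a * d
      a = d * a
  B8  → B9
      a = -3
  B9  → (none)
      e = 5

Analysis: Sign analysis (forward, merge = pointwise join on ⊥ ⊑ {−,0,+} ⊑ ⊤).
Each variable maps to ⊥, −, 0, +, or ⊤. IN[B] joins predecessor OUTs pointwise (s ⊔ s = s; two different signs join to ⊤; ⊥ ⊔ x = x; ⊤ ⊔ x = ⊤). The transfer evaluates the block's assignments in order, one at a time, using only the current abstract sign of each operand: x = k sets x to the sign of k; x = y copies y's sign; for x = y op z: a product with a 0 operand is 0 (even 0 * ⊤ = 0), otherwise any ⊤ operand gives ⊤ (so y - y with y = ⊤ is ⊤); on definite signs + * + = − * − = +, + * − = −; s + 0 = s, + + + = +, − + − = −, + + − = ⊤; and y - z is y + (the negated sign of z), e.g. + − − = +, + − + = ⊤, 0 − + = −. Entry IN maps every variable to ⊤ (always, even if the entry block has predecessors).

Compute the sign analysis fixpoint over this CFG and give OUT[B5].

Answer: {a: +, b: ⊤, c: +, d: +, e: ⊤, f: ⊤}

Working:
Per-block solution:
  B0:  IN=(all ⊤)  OUT=(all ⊤)
  B1:  IN=(all ⊤)  OUT={a:+, d:+; rest ⊤}
  B2:  IN={a:+, d:+; rest ⊤}  OUT={a:+, d:+; rest ⊤}
  B3:  IN={a:+, d:+; rest ⊤}  OUT={a:+, c:+, d:+; rest ⊤}
  B4:  IN={a:+, c:+, d:+; rest ⊤}  OUT={a:+, c:+, d:+; rest ⊤}
  B5:  IN={a:+, c:+, d:+; rest ⊤}  OUT={a:+, c:+, d:+; rest ⊤}
  B6:  IN={a:+, d:+; rest ⊤}  OUT={a:+, d:+; rest ⊤}
  B7:  IN={a:+, d:+; rest ⊤}  OUT={a:+, d:+; rest ⊤}
  B8:  IN={a:+, d:+; rest ⊤}  OUT={a:-, d:+; rest ⊤}
  B9:  IN={d:+; rest ⊤}  OUT={d:+, e:+; rest ⊤}

Merge at B5: IN[B5] = OUT[B4] = {a: +, b: ⊤, c: +, d: +, e: ⊤, f: ⊤}
Applying B5's transfer function to that IN value gives OUT[B5] (row B5 above).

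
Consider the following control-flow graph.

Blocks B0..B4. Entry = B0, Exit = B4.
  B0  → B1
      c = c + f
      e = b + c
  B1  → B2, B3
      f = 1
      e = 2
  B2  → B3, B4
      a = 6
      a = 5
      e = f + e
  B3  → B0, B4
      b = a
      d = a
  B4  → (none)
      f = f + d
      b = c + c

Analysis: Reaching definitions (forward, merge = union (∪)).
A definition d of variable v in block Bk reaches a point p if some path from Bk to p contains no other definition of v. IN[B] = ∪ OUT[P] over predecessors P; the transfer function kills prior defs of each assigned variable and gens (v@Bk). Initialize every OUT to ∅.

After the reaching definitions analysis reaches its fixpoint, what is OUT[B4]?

Answer: {a@B2, b@B4, c@B0, d@B3, e@B1, e@B2, f@B4}

Derivation:
Converged values:
  B0:   IN={a@B2, b@B3, c@B0, d@B3, e@B1, e@B2, f@B1}   OUT={a@B2, b@B3, c@B0, d@B3, e@B0, f@B1}
  B1:   IN={a@B2, b@B3, c@B0, d@B3, e@B0, f@B1}   OUT={a@B2, b@B3, c@B0, d@B3, e@B1, f@B1}
  B2:   IN={a@B2, b@B3, c@B0, d@B3, e@B1, f@B1}   OUT={a@B2, b@B3, c@B0, d@B3, e@B2, f@B1}
  B3:   IN={a@B2, b@B3, c@B0, d@B3, e@B1, e@B2, f@B1}   OUT={a@B2, b@B3, c@B0, d@B3, e@B1, e@B2, f@B1}
  B4:   IN={a@B2, b@B3, c@B0, d@B3, e@B1, e@B2, f@B1}   OUT={a@B2, b@B4, c@B0, d@B3, e@B1, e@B2, f@B4}

Merge at B4: IN[B4] = OUT[B2] ⊔ OUT[B3] = {a@B2, b@B3, c@B0, d@B3, e@B1, e@B2, f@B1}
Applying B4's transfer function to that IN value gives OUT[B4] (row B4 above).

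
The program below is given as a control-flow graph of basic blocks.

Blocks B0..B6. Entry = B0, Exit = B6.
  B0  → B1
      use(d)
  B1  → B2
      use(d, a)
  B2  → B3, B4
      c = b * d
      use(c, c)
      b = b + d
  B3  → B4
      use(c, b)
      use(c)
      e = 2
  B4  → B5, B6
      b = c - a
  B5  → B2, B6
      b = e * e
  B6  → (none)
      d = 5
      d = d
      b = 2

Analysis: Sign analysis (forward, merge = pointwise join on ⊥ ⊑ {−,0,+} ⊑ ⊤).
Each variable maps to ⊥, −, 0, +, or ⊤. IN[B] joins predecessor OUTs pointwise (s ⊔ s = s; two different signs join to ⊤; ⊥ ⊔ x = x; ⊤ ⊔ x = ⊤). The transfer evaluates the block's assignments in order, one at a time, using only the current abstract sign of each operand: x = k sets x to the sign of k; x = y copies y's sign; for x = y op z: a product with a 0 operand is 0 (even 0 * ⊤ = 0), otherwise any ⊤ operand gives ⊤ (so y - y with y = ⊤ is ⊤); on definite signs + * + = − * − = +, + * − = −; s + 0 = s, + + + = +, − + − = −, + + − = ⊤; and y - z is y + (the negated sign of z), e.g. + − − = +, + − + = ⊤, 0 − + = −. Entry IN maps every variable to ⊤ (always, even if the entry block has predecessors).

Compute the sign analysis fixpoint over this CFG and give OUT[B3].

Per-block solution:
  B0:  IN=(all ⊤)  OUT=(all ⊤)
  B1:  IN=(all ⊤)  OUT=(all ⊤)
  B2:  IN=(all ⊤)  OUT=(all ⊤)
  B3:  IN=(all ⊤)  OUT={e:+; rest ⊤}
  B4:  IN=(all ⊤)  OUT=(all ⊤)
  B5:  IN=(all ⊤)  OUT=(all ⊤)
  B6:  IN=(all ⊤)  OUT={b:+, d:+; rest ⊤}

Merge at B3: IN[B3] = OUT[B2] = {a: ⊤, b: ⊤, c: ⊤, d: ⊤, e: ⊤, f: ⊤}
Applying B3's transfer function to that IN value gives OUT[B3] (row B3 above).

Answer: {a: ⊤, b: ⊤, c: ⊤, d: ⊤, e: +, f: ⊤}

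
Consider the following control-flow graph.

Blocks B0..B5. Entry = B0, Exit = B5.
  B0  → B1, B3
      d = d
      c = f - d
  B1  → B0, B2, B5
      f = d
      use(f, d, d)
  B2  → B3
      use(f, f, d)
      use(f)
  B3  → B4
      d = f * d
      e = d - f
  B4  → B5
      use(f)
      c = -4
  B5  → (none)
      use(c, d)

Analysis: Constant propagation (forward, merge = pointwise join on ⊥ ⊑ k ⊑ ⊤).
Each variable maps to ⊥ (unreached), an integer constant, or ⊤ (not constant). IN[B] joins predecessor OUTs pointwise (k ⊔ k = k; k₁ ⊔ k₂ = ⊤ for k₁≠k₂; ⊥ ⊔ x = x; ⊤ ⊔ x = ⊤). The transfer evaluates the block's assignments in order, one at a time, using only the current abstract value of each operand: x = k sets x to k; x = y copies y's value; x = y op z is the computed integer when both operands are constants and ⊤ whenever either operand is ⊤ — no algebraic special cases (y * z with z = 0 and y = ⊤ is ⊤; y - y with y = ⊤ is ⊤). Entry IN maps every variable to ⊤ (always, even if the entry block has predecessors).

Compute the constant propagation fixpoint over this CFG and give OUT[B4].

Answer: {a: ⊤, b: ⊤, c: -4, d: ⊤, e: ⊤, f: ⊤}

Trace:
Per-block solution:
  B0:  IN=(all ⊤)  OUT=(all ⊤)
  B1:  IN=(all ⊤)  OUT=(all ⊤)
  B2:  IN=(all ⊤)  OUT=(all ⊤)
  B3:  IN=(all ⊤)  OUT=(all ⊤)
  B4:  IN=(all ⊤)  OUT={c:-4; rest ⊤}
  B5:  IN=(all ⊤)  OUT=(all ⊤)

Merge at B4: IN[B4] = OUT[B3] = {a: ⊤, b: ⊤, c: ⊤, d: ⊤, e: ⊤, f: ⊤}
Applying B4's transfer function to that IN value gives OUT[B4] (row B4 above).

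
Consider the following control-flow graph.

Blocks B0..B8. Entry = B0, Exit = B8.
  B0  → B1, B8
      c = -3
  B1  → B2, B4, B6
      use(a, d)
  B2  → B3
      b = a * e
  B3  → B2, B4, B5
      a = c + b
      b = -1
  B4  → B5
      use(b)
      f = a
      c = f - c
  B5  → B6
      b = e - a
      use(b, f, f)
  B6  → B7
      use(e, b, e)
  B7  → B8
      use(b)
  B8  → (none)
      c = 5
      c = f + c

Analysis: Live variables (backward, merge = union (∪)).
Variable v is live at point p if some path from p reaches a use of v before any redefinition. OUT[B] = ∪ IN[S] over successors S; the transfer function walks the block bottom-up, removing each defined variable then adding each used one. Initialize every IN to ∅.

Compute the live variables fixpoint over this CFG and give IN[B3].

Per-block solution:
  B0:  IN={a, b, d, e, f}  OUT={a, b, c, d, e, f}
  B1:  IN={a, b, c, d, e, f}  OUT={a, b, c, e, f}
  B2:  IN={a, c, e, f}  OUT={b, c, e, f}
  B3:  IN={b, c, e, f}  OUT={a, b, c, e, f}
  B4:  IN={a, b, c, e}  OUT={a, e, f}
  B5:  IN={a, e, f}  OUT={b, e, f}
  B6:  IN={b, e, f}  OUT={b, f}
  B7:  IN={b, f}  OUT={f}
  B8:  IN={f}  OUT={}

Merge at B3: OUT[B3] = IN[B2] ⊔ IN[B4] ⊔ IN[B5] = {a, b, c, e, f}
Applying B3's transfer function to that OUT value gives IN[B3] (row B3 above).

Answer: {b, c, e, f}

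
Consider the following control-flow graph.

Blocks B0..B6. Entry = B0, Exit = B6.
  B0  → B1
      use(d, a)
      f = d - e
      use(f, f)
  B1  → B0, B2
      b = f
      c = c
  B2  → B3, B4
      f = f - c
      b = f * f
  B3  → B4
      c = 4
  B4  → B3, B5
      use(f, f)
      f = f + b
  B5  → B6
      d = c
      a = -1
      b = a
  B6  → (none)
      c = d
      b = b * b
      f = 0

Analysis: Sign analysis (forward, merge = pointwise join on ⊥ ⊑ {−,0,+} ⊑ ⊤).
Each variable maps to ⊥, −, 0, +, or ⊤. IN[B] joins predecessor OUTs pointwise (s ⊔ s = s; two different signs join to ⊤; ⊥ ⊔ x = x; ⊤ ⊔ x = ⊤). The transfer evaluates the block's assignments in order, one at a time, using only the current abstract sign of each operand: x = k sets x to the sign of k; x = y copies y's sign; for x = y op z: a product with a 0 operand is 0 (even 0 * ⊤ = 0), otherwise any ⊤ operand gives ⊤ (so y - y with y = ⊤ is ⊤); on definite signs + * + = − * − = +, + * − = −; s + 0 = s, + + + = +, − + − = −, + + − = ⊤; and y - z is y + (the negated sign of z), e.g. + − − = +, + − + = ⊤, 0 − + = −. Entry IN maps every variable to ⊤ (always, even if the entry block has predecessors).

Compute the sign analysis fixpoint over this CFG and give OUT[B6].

Answer: {a: -, b: +, c: ⊤, d: ⊤, e: ⊤, f: 0}

Derivation:
Fixpoint table:
  B0:  IN=(all ⊤)  OUT=(all ⊤)
  B1:  IN=(all ⊤)  OUT=(all ⊤)
  B2:  IN=(all ⊤)  OUT=(all ⊤)
  B3:  IN=(all ⊤)  OUT={c:+; rest ⊤}
  B4:  IN=(all ⊤)  OUT=(all ⊤)
  B5:  IN=(all ⊤)  OUT={a:-, b:-; rest ⊤}
  B6:  IN={a:-, b:-; rest ⊤}  OUT={a:-, b:+, f:0; rest ⊤}

Merge at B6: IN[B6] = OUT[B5] = {a: -, b: -, c: ⊤, d: ⊤, e: ⊤, f: ⊤}
Applying B6's transfer function to that IN value gives OUT[B6] (row B6 above).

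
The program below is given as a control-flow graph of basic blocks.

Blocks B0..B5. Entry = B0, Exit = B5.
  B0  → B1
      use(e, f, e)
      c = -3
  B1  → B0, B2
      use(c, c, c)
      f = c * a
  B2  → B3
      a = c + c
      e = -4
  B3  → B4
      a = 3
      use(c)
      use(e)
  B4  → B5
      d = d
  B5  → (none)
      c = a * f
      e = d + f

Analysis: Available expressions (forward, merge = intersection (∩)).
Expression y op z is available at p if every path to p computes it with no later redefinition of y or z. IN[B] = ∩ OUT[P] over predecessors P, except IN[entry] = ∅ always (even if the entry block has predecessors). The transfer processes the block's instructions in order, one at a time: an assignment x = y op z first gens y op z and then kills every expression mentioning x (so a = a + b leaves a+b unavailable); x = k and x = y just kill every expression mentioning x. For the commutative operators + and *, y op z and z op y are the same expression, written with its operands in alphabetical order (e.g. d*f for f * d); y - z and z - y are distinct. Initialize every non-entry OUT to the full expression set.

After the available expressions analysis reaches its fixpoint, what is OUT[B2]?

Per-block solution:
  B0: | IN={} | OUT={}
  B1: | IN={} | OUT={a*c}
  B2: | IN={a*c} | OUT={c+c}
  B3: | IN={c+c} | OUT={c+c}
  B4: | IN={c+c} | OUT={c+c}
  B5: | IN={c+c} | OUT={a*f, d+f}

Merge at B2: IN[B2] = OUT[B1] = {a*c}
Applying B2's transfer function to that IN value gives OUT[B2] (row B2 above).

Answer: {c+c}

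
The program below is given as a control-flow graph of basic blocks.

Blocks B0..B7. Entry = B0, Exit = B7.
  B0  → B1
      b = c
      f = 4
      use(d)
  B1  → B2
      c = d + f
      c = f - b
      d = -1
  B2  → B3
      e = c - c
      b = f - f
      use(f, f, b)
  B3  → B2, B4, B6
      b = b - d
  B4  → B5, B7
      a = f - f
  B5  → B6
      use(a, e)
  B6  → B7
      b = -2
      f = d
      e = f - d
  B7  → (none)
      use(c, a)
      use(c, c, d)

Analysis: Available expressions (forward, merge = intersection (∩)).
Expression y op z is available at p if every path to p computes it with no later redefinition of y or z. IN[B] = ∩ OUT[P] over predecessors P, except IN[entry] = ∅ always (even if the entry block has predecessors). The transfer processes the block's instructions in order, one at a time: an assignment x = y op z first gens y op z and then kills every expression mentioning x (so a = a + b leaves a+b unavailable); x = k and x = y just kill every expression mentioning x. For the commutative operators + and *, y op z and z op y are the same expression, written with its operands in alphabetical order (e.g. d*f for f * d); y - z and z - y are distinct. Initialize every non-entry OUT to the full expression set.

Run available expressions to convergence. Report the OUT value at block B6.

Per-block solution:
  B0:   IN={}   OUT={}
  B1:   IN={}   OUT={f-b}
  B2:   IN={}   OUT={c-c, f-f}
  B3:   IN={c-c, f-f}   OUT={c-c, f-f}
  B4:   IN={c-c, f-f}   OUT={c-c, f-f}
  B5:   IN={c-c, f-f}   OUT={c-c, f-f}
  B6:   IN={c-c, f-f}   OUT={c-c, f-d}
  B7:   IN={c-c}   OUT={c-c}

Merge at B6: IN[B6] = OUT[B3] ∩ OUT[B5] = {c-c, f-f}
Applying B6's transfer function to that IN value gives OUT[B6] (row B6 above).

Answer: {c-c, f-d}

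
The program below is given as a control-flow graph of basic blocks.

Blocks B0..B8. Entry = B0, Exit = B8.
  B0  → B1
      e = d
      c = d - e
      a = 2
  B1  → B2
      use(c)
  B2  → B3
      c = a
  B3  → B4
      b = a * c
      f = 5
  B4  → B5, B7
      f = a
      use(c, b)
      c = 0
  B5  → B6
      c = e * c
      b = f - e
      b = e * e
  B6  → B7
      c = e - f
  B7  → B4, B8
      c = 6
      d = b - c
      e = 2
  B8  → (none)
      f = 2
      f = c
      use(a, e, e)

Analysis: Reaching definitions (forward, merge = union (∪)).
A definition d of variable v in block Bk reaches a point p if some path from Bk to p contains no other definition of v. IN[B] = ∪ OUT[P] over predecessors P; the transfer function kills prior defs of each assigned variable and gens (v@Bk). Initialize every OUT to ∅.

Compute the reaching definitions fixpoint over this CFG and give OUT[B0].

Fixpoint table:
  B0:  IN={}  OUT={a@B0, c@B0, e@B0}
  B1:  IN={a@B0, c@B0, e@B0}  OUT={a@B0, c@B0, e@B0}
  B2:  IN={a@B0, c@B0, e@B0}  OUT={a@B0, c@B2, e@B0}
  B3:  IN={a@B0, c@B2, e@B0}  OUT={a@B0, b@B3, c@B2, e@B0, f@B3}
  B4:  IN={a@B0, b@B3, b@B5, c@B2, c@B7, d@B7, e@B0, e@B7, f@B3, f@B4}  OUT={a@B0, b@B3, b@B5, c@B4, d@B7, e@B0, e@B7, f@B4}
  B5:  IN={a@B0, b@B3, b@B5, c@B4, d@B7, e@B0, e@B7, f@B4}  OUT={a@B0, b@B5, c@B5, d@B7, e@B0, e@B7, f@B4}
  B6:  IN={a@B0, b@B5, c@B5, d@B7, e@B0, e@B7, f@B4}  OUT={a@B0, b@B5, c@B6, d@B7, e@B0, e@B7, f@B4}
  B7:  IN={a@B0, b@B3, b@B5, c@B4, c@B6, d@B7, e@B0, e@B7, f@B4}  OUT={a@B0, b@B3, b@B5, c@B7, d@B7, e@B7, f@B4}
  B8:  IN={a@B0, b@B3, b@B5, c@B7, d@B7, e@B7, f@B4}  OUT={a@B0, b@B3, b@B5, c@B7, d@B7, e@B7, f@B8}

B0 is the boundary node: IN[B0] = {}
Applying B0's transfer function to that IN value gives OUT[B0] (row B0 above).

Answer: {a@B0, c@B0, e@B0}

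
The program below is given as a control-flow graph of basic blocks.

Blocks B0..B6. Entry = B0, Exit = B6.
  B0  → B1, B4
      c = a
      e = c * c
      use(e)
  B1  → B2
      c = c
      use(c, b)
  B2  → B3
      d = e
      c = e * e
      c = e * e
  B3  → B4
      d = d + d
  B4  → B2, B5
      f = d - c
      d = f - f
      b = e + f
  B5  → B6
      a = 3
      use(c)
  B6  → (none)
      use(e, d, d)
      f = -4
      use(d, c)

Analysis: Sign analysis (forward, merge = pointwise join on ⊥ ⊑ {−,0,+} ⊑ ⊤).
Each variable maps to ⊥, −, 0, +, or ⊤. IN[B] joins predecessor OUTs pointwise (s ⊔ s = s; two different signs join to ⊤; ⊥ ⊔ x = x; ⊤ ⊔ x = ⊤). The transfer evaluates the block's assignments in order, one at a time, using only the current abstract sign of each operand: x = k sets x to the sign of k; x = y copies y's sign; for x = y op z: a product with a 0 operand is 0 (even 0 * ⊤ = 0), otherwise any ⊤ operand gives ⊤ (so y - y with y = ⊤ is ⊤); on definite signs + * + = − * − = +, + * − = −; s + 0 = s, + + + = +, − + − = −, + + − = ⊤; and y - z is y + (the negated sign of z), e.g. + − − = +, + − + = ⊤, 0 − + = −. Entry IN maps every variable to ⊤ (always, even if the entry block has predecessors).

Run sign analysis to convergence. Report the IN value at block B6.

Per-block solution:
  B0: | IN=(all ⊤) | OUT=(all ⊤)
  B1: | IN=(all ⊤) | OUT=(all ⊤)
  B2: | IN=(all ⊤) | OUT=(all ⊤)
  B3: | IN=(all ⊤) | OUT=(all ⊤)
  B4: | IN=(all ⊤) | OUT=(all ⊤)
  B5: | IN=(all ⊤) | OUT={a:+; rest ⊤}
  B6: | IN={a:+; rest ⊤} | OUT={a:+, f:-; rest ⊤}

Merge at B6: IN[B6] = OUT[B5] = {a: +, b: ⊤, c: ⊤, d: ⊤, e: ⊤, f: ⊤}

Answer: {a: +, b: ⊤, c: ⊤, d: ⊤, e: ⊤, f: ⊤}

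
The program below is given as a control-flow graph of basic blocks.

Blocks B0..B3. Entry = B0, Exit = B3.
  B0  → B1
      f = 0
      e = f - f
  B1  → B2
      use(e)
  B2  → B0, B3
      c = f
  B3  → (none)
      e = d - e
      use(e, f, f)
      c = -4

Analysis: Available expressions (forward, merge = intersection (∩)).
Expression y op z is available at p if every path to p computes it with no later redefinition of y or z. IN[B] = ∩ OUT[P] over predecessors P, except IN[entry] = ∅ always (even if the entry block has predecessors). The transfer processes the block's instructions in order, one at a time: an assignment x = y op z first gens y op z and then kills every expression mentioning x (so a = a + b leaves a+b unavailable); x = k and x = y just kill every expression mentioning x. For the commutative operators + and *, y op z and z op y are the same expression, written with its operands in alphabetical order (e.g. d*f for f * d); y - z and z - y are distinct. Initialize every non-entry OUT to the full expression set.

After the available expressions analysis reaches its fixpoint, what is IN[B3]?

Answer: {f-f}

Trace:
Per-block solution:
  B0: | IN={} | OUT={f-f}
  B1: | IN={f-f} | OUT={f-f}
  B2: | IN={f-f} | OUT={f-f}
  B3: | IN={f-f} | OUT={f-f}

Merge at B3: IN[B3] = OUT[B2] = {f-f}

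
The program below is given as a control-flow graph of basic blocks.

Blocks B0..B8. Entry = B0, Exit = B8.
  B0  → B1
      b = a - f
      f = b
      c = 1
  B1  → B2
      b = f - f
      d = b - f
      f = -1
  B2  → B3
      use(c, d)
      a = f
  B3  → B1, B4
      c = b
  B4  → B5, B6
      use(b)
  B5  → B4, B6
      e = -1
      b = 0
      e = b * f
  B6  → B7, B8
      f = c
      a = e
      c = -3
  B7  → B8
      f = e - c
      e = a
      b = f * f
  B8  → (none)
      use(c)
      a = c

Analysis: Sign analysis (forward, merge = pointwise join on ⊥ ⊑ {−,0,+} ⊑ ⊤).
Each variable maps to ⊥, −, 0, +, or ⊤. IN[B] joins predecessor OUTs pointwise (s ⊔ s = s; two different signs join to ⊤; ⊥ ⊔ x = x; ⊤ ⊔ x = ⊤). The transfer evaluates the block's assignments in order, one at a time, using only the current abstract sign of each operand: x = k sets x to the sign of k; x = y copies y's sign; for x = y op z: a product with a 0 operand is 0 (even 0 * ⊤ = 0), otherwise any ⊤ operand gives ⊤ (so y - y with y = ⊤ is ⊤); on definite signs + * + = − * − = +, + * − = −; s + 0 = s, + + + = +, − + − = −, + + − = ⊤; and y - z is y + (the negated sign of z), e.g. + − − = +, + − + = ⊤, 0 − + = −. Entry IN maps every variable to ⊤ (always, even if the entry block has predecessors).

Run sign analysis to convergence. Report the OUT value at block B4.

Answer: {a: -, b: ⊤, c: ⊤, d: ⊤, e: ⊤, f: -}

Derivation:
Converged values:
  B0:  IN=(all ⊤)  OUT={c:+; rest ⊤}
  B1:  IN=(all ⊤)  OUT={f:-; rest ⊤}
  B2:  IN={f:-; rest ⊤}  OUT={a:-, f:-; rest ⊤}
  B3:  IN={a:-, f:-; rest ⊤}  OUT={a:-, f:-; rest ⊤}
  B4:  IN={a:-, f:-; rest ⊤}  OUT={a:-, f:-; rest ⊤}
  B5:  IN={a:-, f:-; rest ⊤}  OUT={a:-, b:0, e:0, f:-; rest ⊤}
  B6:  IN={a:-, f:-; rest ⊤}  OUT={c:-; rest ⊤}
  B7:  IN={c:-; rest ⊤}  OUT={c:-; rest ⊤}
  B8:  IN={c:-; rest ⊤}  OUT={a:-, c:-; rest ⊤}

Merge at B4: IN[B4] = OUT[B3] ⊔ OUT[B5] = {a: -, b: ⊤, c: ⊤, d: ⊤, e: ⊤, f: -}
Applying B4's transfer function to that IN value gives OUT[B4] (row B4 above).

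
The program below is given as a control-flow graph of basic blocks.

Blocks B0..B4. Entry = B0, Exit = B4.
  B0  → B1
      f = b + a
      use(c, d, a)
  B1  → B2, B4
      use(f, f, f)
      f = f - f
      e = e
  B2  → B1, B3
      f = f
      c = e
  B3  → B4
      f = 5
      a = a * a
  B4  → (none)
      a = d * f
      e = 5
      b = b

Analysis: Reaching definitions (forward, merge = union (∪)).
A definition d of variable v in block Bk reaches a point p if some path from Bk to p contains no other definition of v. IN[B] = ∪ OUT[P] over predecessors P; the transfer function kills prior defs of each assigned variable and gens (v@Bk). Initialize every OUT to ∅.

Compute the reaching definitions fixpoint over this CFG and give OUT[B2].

Converged values:
  B0:  IN={}  OUT={f@B0}
  B1:  IN={c@B2, e@B1, f@B0, f@B2}  OUT={c@B2, e@B1, f@B1}
  B2:  IN={c@B2, e@B1, f@B1}  OUT={c@B2, e@B1, f@B2}
  B3:  IN={c@B2, e@B1, f@B2}  OUT={a@B3, c@B2, e@B1, f@B3}
  B4:  IN={a@B3, c@B2, e@B1, f@B1, f@B3}  OUT={a@B4, b@B4, c@B2, e@B4, f@B1, f@B3}

Merge at B2: IN[B2] = OUT[B1] = {c@B2, e@B1, f@B1}
Applying B2's transfer function to that IN value gives OUT[B2] (row B2 above).

Answer: {c@B2, e@B1, f@B2}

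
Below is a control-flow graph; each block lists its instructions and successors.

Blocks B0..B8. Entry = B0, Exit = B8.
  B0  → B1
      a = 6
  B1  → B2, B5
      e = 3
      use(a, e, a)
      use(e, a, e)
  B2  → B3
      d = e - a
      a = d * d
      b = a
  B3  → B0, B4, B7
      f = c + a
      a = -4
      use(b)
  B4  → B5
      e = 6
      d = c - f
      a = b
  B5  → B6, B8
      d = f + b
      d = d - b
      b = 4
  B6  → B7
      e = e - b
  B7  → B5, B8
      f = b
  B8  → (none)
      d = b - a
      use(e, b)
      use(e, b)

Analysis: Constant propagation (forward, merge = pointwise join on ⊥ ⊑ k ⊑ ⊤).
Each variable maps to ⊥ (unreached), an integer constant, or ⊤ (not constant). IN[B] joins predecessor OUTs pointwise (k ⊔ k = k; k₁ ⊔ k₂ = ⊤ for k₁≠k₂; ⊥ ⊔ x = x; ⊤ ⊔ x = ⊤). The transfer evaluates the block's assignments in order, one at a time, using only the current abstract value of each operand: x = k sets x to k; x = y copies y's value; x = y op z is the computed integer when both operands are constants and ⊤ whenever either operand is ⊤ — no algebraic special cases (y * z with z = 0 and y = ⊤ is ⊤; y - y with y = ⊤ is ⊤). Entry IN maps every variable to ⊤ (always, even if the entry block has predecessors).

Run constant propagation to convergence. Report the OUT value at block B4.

Per-block solution:
  B0:  IN=(all ⊤)  OUT={a:6; rest ⊤}
  B1:  IN={a:6; rest ⊤}  OUT={a:6, e:3; rest ⊤}
  B2:  IN={a:6, e:3; rest ⊤}  OUT={a:9, b:9, d:-3, e:3; rest ⊤}
  B3:  IN={a:9, b:9, d:-3, e:3; rest ⊤}  OUT={a:-4, b:9, d:-3, e:3; rest ⊤}
  B4:  IN={a:-4, b:9, d:-3, e:3; rest ⊤}  OUT={a:9, b:9, e:6; rest ⊤}
  B5:  IN=(all ⊤)  OUT={b:4; rest ⊤}
  B6:  IN={b:4; rest ⊤}  OUT={b:4; rest ⊤}
  B7:  IN=(all ⊤)  OUT=(all ⊤)
  B8:  IN=(all ⊤)  OUT=(all ⊤)

Merge at B4: IN[B4] = OUT[B3] = {a: -4, b: 9, c: ⊤, d: -3, e: 3, f: ⊤}
Applying B4's transfer function to that IN value gives OUT[B4] (row B4 above).

Answer: {a: 9, b: 9, c: ⊤, d: ⊤, e: 6, f: ⊤}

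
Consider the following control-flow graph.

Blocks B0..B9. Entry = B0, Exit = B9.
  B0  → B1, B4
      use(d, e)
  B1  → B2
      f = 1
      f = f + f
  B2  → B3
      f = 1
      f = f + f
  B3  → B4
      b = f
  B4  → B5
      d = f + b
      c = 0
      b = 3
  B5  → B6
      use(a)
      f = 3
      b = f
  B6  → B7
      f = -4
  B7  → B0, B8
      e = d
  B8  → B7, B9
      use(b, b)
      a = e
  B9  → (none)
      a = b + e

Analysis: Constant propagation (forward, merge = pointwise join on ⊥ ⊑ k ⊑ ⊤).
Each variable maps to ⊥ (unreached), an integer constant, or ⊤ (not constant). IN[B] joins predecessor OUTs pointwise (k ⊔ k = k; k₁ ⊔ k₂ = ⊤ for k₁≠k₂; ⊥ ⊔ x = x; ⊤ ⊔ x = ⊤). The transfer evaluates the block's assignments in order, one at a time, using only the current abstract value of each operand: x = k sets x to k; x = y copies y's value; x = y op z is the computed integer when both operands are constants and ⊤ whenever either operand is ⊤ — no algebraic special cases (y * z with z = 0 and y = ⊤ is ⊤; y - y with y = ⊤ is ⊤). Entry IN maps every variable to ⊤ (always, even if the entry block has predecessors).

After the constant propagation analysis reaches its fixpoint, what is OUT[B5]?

Answer: {a: ⊤, b: 3, c: 0, d: ⊤, e: ⊤, f: 3}

Working:
Per-block solution:
  B0:   IN=(all ⊤)   OUT=(all ⊤)
  B1:   IN=(all ⊤)   OUT={f:2; rest ⊤}
  B2:   IN={f:2; rest ⊤}   OUT={f:2; rest ⊤}
  B3:   IN={f:2; rest ⊤}   OUT={b:2, f:2; rest ⊤}
  B4:   IN=(all ⊤)   OUT={b:3, c:0; rest ⊤}
  B5:   IN={b:3, c:0; rest ⊤}   OUT={b:3, c:0, f:3; rest ⊤}
  B6:   IN={b:3, c:0, f:3; rest ⊤}   OUT={b:3, c:0, f:-4; rest ⊤}
  B7:   IN={b:3, c:0, f:-4; rest ⊤}   OUT={b:3, c:0, f:-4; rest ⊤}
  B8:   IN={b:3, c:0, f:-4; rest ⊤}   OUT={b:3, c:0, f:-4; rest ⊤}
  B9:   IN={b:3, c:0, f:-4; rest ⊤}   OUT={b:3, c:0, f:-4; rest ⊤}

Merge at B5: IN[B5] = OUT[B4] = {a: ⊤, b: 3, c: 0, d: ⊤, e: ⊤, f: ⊤}
Applying B5's transfer function to that IN value gives OUT[B5] (row B5 above).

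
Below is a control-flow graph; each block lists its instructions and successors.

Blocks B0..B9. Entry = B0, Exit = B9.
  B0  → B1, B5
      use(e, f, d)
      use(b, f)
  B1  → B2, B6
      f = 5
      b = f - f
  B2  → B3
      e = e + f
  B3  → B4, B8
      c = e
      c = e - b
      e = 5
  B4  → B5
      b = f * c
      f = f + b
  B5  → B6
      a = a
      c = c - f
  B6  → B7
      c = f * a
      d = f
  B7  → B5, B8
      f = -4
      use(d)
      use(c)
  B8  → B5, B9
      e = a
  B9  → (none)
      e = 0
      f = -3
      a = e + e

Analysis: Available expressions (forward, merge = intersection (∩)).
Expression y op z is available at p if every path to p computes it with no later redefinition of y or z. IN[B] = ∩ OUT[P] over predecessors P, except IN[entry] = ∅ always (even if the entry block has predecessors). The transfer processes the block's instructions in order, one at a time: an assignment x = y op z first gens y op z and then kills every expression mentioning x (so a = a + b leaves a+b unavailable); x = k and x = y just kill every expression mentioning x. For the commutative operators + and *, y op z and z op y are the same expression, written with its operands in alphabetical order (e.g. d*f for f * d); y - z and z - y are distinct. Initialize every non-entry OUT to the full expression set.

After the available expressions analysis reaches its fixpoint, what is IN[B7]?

Answer: {a*f}

Working:
Per-block solution:
  B0:   IN={}   OUT={}
  B1:   IN={}   OUT={f-f}
  B2:   IN={f-f}   OUT={f-f}
  B3:   IN={f-f}   OUT={f-f}
  B4:   IN={f-f}   OUT={}
  B5:   IN={}   OUT={}
  B6:   IN={}   OUT={a*f}
  B7:   IN={a*f}   OUT={}
  B8:   IN={}   OUT={}
  B9:   IN={}   OUT={e+e}

Merge at B7: IN[B7] = OUT[B6] = {a*f}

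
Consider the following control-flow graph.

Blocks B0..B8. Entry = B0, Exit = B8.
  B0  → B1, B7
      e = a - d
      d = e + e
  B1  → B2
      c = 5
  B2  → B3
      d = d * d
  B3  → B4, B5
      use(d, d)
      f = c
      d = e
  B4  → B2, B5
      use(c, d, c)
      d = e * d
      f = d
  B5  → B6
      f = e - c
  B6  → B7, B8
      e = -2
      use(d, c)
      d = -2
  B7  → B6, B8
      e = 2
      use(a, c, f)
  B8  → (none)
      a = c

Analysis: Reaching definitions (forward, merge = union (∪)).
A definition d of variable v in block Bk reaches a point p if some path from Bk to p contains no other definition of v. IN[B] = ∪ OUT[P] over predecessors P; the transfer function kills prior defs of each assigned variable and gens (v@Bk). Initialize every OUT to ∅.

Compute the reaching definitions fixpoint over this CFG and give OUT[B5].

Answer: {c@B1, d@B3, d@B4, e@B0, f@B5}

Trace:
Converged values:
  B0:  IN={}  OUT={d@B0, e@B0}
  B1:  IN={d@B0, e@B0}  OUT={c@B1, d@B0, e@B0}
  B2:  IN={c@B1, d@B0, d@B4, e@B0, f@B4}  OUT={c@B1, d@B2, e@B0, f@B4}
  B3:  IN={c@B1, d@B2, e@B0, f@B4}  OUT={c@B1, d@B3, e@B0, f@B3}
  B4:  IN={c@B1, d@B3, e@B0, f@B3}  OUT={c@B1, d@B4, e@B0, f@B4}
  B5:  IN={c@B1, d@B3, d@B4, e@B0, f@B3, f@B4}  OUT={c@B1, d@B3, d@B4, e@B0, f@B5}
  B6:  IN={c@B1, d@B0, d@B3, d@B4, d@B6, e@B0, e@B7, f@B5}  OUT={c@B1, d@B6, e@B6, f@B5}
  B7:  IN={c@B1, d@B0, d@B6, e@B0, e@B6, f@B5}  OUT={c@B1, d@B0, d@B6, e@B7, f@B5}
  B8:  IN={c@B1, d@B0, d@B6, e@B6, e@B7, f@B5}  OUT={a@B8, c@B1, d@B0, d@B6, e@B6, e@B7, f@B5}

Merge at B5: IN[B5] = OUT[B3] ⊔ OUT[B4] = {c@B1, d@B3, d@B4, e@B0, f@B3, f@B4}
Applying B5's transfer function to that IN value gives OUT[B5] (row B5 above).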